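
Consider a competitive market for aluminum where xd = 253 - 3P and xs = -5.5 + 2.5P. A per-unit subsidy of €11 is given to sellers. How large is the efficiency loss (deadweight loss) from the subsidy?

Deadweight loss = €82.5

Pre-subsidy: 253 - 3P = -5.5 + 2.5P gives P* = 47, x* = 112.
With the subsidy, sellers receive Ps = Pb + 11 for each unit, where Pb is the price buyers pay.
Supply in terms of Pb becomes xs = -5.5 + 2.5(Pb + 11) = 22 + 2.5Pb. Setting this equal to demand: 253 - 3Pb = 22 + 2.5Pb, so Pb = 42.
Sellers receive Ps = 42 + 11 = 53; x' = 253 − 3·42 = 127.
The subsidy expands output by 127 − 112 = 15 past the efficient level; on those units the gap between marginal cost and willingness to pay runs from 0 up to 11.
DWL = ½ × 11 × 15 = 82.5.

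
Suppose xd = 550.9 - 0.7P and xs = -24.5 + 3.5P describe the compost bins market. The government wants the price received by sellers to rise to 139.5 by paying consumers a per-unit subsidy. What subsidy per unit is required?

Required subsidy s = 15 per unit

At a seller price of 139.5, quantity supplied is -24.5 + 3.5·139.5 = 463.75.
Buyers absorb 463.75 only when they pay Pb with 550.9 − 0.7·Pb = 463.75, i.e. Pb = 124.5.
s = Ps − Pb = 139.5 − 124.5 = 15.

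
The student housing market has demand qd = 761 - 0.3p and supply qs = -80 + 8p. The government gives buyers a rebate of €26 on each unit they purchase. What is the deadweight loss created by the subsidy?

Pre-subsidy: 761 - 0.3p = -80 + 8p gives p* = 8410/83, q* = 60640/83.
With the rebate, buyers effectively pay pb = ps − 26, where ps is the price sellers receive.
Demand in terms of ps becomes qd = 761 − 0.3(ps − 26) = 768.8 - 0.3ps. Setting this equal to supply: 768.8 - 0.3ps = -80 + 8ps, so ps = 8488/83.
Buyers pay pb = 8488/83 − 26 = 6330/83; q' = -80 + 8·(8488/83) = 61264/83.
The subsidy expands output by 61264/83 − 60640/83 = 624/83 past the efficient level; on those units the gap between marginal cost and willingness to pay runs from 0 up to 26.
DWL = ½ × 26 × 624/83 = 8112/83.

Deadweight loss = 8112/83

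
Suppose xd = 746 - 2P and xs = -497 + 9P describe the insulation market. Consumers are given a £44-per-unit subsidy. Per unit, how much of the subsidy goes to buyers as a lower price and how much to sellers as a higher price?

Pre-subsidy: 746 - 2P = -497 + 9P gives P* = 113, x* = 520.
With the rebate, buyers effectively pay Pb = Ps − 44, where Ps is the price sellers receive.
Demand in terms of Ps becomes xd = 746 − 2(Ps − 44) = 834 - 2Ps. Setting this equal to supply: 834 - 2Ps = -497 + 9Ps, so Ps = 121.
Buyers pay Pb = 121 − 44 = 77; x' = -497 + 9·121 = 592.
Buyers' price falls by P* − Pb = 113 − 77 = 36; sellers' price rises by Ps − P* = 121 − 113 = 8.

Buyers gain £36 per unit; sellers gain £8 per unit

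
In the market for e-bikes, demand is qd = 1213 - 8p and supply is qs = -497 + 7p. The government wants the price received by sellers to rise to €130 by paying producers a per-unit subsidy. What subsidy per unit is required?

At a seller price of 130, quantity supplied is -497 + 7·130 = 413.
Buyers absorb 413 only when they pay pb with 1213 − 8·pb = 413, i.e. pb = 100.
s = ps − pb = 130 − 100 = 30.

Required subsidy s = €30 per unit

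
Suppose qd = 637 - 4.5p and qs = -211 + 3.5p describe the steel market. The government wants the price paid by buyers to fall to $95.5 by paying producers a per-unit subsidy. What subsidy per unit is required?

Required subsidy s = $24 per unit

At a buyer price of 95.5, quantity demanded is 637 − 4.5·95.5 = 207.25.
Sellers supply 207.25 only when they receive ps with -211 + 3.5·ps = 207.25, i.e. ps = 119.5.
s = ps − pb = 119.5 − 95.5 = 24.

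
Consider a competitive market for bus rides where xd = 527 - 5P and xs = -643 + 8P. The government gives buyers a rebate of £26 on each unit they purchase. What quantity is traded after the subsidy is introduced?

x' = 157

Pre-subsidy: 527 - 5P = -643 + 8P gives P* = 90, x* = 77.
With the rebate, buyers effectively pay Pb = Ps − 26, where Ps is the price sellers receive.
Demand in terms of Ps becomes xd = 527 − 5(Ps − 26) = 657 - 5Ps. Setting this equal to supply: 657 - 5Ps = -643 + 8Ps, so Ps = 100.
Buyers pay Pb = 100 − 26 = 74; x' = -643 + 8·100 = 157.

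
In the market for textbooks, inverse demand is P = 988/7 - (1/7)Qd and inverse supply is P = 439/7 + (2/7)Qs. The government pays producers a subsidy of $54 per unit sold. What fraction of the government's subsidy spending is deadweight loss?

Pre-subsidy: 988/7 - (1/7)Q = 439/7 + (2/7)Q gives Q* = 183 and P* = 115.
With the subsidy, sellers receive Ps = Pb + 54 for each unit, where Pb is the price buyers pay.
On the curves, Pb = 988/7 - (1/7)Q and Ps = 439/7 + (2/7)Q; the wedge Ps − Pb = 54 gives 439/7 + (2/7)Q − (988/7 - (1/7)Q) = 54, so Q' = 309.
Then Pb = 988/7 − (1/7)·309 = 97 and Ps = 439/7 + (2/7)·309 = 151.
ΔCS = ½(183 + 309)(115 − 97) = 4428; ΔPS = ½(183 + 309)(151 − 115) = 8856.
Government spending = 54 × 309 = 16686.
DWL = ½ × 54 × (309 − 183) = 3402; fraction = 3402 / 16686 = 21/103.

DWL / government spending = 21/103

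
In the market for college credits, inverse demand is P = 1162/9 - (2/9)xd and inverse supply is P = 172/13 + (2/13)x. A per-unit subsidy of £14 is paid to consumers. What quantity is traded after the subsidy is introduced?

x' = 3799/11

Pre-subsidy: 1162/9 - (2/9)x = 172/13 + (2/13)x gives x* = 6779/22 and P* = 667/11.
With the rebate, buyers effectively pay Pb = Ps − 14, where Ps is the price sellers receive.
On the curves, Pb = 1162/9 - (2/9)x and Ps = 172/13 + (2/13)x; the wedge Ps − Pb = 14 gives 172/13 + (2/13)x − (1162/9 - (2/9)x) = 14, so x' = 3799/11.
Then Pb = 1162/9 − (2/9)·(3799/11) = 576/11 and Ps = 172/13 + (2/13)·(3799/11) = 730/11.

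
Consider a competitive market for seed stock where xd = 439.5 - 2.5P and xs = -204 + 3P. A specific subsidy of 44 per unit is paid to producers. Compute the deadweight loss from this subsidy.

Deadweight loss = 1320

Pre-subsidy: 439.5 - 2.5P = -204 + 3P gives P* = 117, x* = 147.
With the subsidy, sellers receive Ps = Pb + 44 for each unit, where Pb is the price buyers pay.
Supply in terms of Pb becomes xs = -204 + 3(Pb + 44) = -72 + 3Pb. Setting this equal to demand: 439.5 - 2.5Pb = -72 + 3Pb, so Pb = 93.
Sellers receive Ps = 93 + 44 = 137; x' = 439.5 − 2.5·93 = 207.
The subsidy expands output by 207 − 147 = 60 past the efficient level; on those units the gap between marginal cost and willingness to pay runs from 0 up to 44.
DWL = ½ × 44 × 60 = 1320.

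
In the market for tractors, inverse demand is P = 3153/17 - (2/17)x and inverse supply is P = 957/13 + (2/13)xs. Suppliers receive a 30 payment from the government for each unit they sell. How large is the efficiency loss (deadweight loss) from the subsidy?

Pre-subsidy: 3153/17 - (2/17)x = 957/13 + (2/13)x gives x* = 412 and P* = 137.
With the subsidy, sellers receive Ps = Pb + 30 for each unit, where Pb is the price buyers pay.
On the curves, Pb = 3153/17 - (2/17)x and Ps = 957/13 + (2/13)x; the wedge Ps − Pb = 30 gives 957/13 + (2/13)x − (3153/17 - (2/17)x) = 30, so x' = 522.5.
Then Pb = 3153/17 − (2/17)·522.5 = 124 and Ps = 957/13 + (2/13)·522.5 = 154.
The subsidy expands output by 522.5 − 412 = 110.5 past the efficient level; on those units the gap between marginal cost and willingness to pay runs from 0 up to 30.
DWL = ½ × 30 × 110.5 = 1657.5.

Deadweight loss = 1657.5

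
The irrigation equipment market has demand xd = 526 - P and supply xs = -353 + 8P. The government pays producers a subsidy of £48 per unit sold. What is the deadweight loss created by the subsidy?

Deadweight loss = £1024

Pre-subsidy: 526 - P = -353 + 8P gives P* = 293/3, x* = 1285/3.
With the subsidy, sellers receive Ps = Pb + 48 for each unit, where Pb is the price buyers pay.
Supply in terms of Pb becomes xs = -353 + 8(Pb + 48) = 31 + 8Pb. Setting this equal to demand: 526 - Pb = 31 + 8Pb, so Pb = 55.
Sellers receive Ps = 55 + 48 = 103; x' = 526 − 1·55 = 471.
The subsidy expands output by 471 − 1285/3 = 128/3 past the efficient level; on those units the gap between marginal cost and willingness to pay runs from 0 up to 48.
DWL = ½ × 48 × 128/3 = 1024.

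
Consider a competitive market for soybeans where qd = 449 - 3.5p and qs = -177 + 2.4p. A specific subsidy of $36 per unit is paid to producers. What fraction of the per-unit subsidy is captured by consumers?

Consumer share = 24/59

Pre-subsidy: 449 - 3.5p = -177 + 2.4p gives p* = 6260/59, q* = 4581/59.
With the subsidy, sellers receive ps = pb + 36 for each unit, where pb is the price buyers pay.
Supply in terms of pb becomes qs = -177 + 2.4(pb + 36) = -90.6 + 2.4pb. Setting this equal to demand: 449 - 3.5pb = -90.6 + 2.4pb, so pb = 5396/59.
Sellers receive ps = 5396/59 + 36 = 7520/59; q' = 449 − 3.5·(5396/59) = 7605/59.
Buyers' price falls by p* − pb = 6260/59 − 5396/59 = 864/59; sellers' price rises by ps − p* = 7520/59 − 6260/59 = 1260/59.
So consumers capture (864/59)/36 = 24/59 of each unit of subsidy.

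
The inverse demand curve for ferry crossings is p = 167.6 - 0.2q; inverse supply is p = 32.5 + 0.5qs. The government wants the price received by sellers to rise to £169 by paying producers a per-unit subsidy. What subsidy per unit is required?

Required subsidy s = £56 per unit

At a seller price of 169, quantity supplied is -65 + 2·169 = 273.
Buyers absorb 273 only when they pay pb = 167.6 − 0.2·273 = 113.
s = ps − pb = 169 − 113 = 56.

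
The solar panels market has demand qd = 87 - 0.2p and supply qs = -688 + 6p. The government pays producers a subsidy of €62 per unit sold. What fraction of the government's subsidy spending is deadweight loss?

DWL / government spending = 3/37

Pre-subsidy: 87 - 0.2p = -688 + 6p gives p* = 125, q* = 62.
With the subsidy, sellers receive ps = pb + 62 for each unit, where pb is the price buyers pay.
Supply in terms of pb becomes qs = -688 + 6(pb + 62) = -316 + 6pb. Setting this equal to demand: 87 - 0.2pb = -316 + 6pb, so pb = 65.
Sellers receive ps = 65 + 62 = 127; q' = 87 − 0.2·65 = 74.
ΔCS = ½(62 + 74)(125 − 65) = 4080; ΔPS = ½(62 + 74)(127 − 125) = 136.
Government spending = 62 × 74 = 4588.
DWL = ½ × 62 × (74 − 62) = 372; fraction = 372 / 4588 = 3/37.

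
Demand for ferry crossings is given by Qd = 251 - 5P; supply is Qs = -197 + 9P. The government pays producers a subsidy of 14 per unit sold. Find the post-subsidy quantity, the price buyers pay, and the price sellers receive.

Pre-subsidy: 251 - 5P = -197 + 9P gives P* = 32, Q* = 91.
With the subsidy, sellers receive Ps = Pb + 14 for each unit, where Pb is the price buyers pay.
Supply in terms of Pb becomes Qs = -197 + 9(Pb + 14) = -71 + 9Pb. Setting this equal to demand: 251 - 5Pb = -71 + 9Pb, so Pb = 23.
Sellers receive Ps = 23 + 14 = 37; Q' = 251 − 5·23 = 136.

Q' = 136; buyers pay 23; sellers receive 37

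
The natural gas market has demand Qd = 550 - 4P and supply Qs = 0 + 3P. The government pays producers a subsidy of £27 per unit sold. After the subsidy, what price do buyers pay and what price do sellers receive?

Buyers pay £67; sellers receive £94

Pre-subsidy: 550 - 4P = 0 + 3P gives P* = 550/7, Q* = 1650/7.
With the subsidy, sellers receive Ps = Pb + 27 for each unit, where Pb is the price buyers pay.
Supply in terms of Pb becomes Qs = 0 + 3(Pb + 27) = 81 + 3Pb. Setting this equal to demand: 550 - 4Pb = 81 + 3Pb, so Pb = 67.
Sellers receive Ps = 67 + 27 = 94; Q' = 550 − 4·67 = 282.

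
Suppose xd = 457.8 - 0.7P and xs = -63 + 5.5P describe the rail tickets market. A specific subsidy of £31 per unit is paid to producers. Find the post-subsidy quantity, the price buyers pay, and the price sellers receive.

Pre-subsidy: 457.8 - 0.7P = -63 + 5.5P gives P* = 84, x* = 399.
With the subsidy, sellers receive Ps = Pb + 31 for each unit, where Pb is the price buyers pay.
Supply in terms of Pb becomes xs = -63 + 5.5(Pb + 31) = 107.5 + 5.5Pb. Setting this equal to demand: 457.8 - 0.7Pb = 107.5 + 5.5Pb, so Pb = 56.5.
Sellers receive Ps = 56.5 + 31 = 87.5; x' = 457.8 − 0.7·56.5 = 418.25.

x' = 418.25; buyers pay £56.5; sellers receive £87.5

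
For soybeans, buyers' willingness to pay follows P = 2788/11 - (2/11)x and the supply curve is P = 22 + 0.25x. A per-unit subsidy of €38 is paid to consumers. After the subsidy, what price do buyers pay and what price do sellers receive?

Pre-subsidy: 2788/11 - (2/11)x = 22 + 0.25x gives x* = 536 and P* = 156.
With the rebate, buyers effectively pay Pb = Ps − 38, where Ps is the price sellers receive.
On the curves, Pb = 2788/11 - (2/11)x and Ps = 22 + 0.25x; the wedge Ps − Pb = 38 gives 22 + 0.25x − (2788/11 - (2/11)x) = 38, so x' = 624.
Then Pb = 2788/11 − (2/11)·624 = 140 and Ps = 22 + 0.25·624 = 178.

Buyers pay €140; sellers receive €178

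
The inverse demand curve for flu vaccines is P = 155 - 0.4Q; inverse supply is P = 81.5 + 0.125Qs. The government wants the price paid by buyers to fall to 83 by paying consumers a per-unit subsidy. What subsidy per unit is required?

Required subsidy s = 21 per unit

At a buyer price of 83, quantity demanded is 387.5 − 2.5·83 = 180.
Sellers supply 180 only when they receive Ps = 81.5 + 0.125·180 = 104.
s = Ps − Pb = 104 − 83 = 21.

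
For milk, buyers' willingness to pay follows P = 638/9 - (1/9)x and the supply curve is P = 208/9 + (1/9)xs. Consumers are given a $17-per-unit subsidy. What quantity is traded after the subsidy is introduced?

Pre-subsidy: 638/9 - (1/9)x = 208/9 + (1/9)x gives x* = 215 and P* = 47.
With the rebate, buyers effectively pay Pb = Ps − 17, where Ps is the price sellers receive.
On the curves, Pb = 638/9 - (1/9)x and Ps = 208/9 + (1/9)x; the wedge Ps − Pb = 17 gives 208/9 + (1/9)x − (638/9 - (1/9)x) = 17, so x' = 291.5.
Then Pb = 638/9 − (1/9)·291.5 = 38.5 and Ps = 208/9 + (1/9)·291.5 = 55.5.

x' = 291.5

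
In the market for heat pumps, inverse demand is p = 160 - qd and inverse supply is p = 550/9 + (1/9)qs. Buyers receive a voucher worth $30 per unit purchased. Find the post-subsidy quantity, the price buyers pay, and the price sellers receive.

q' = 116; buyers pay $44; sellers receive $74

Pre-subsidy: 160 - q = 550/9 + (1/9)q gives q* = 89 and p* = 71.
With the rebate, buyers effectively pay pb = ps − 30, where ps is the price sellers receive.
On the curves, pb = 160 - q and ps = 550/9 + (1/9)q; the wedge ps − pb = 30 gives 550/9 + (1/9)q − (160 - q) = 30, so q' = 116.
Then pb = 160 − 1·116 = 44 and ps = 550/9 + (1/9)·116 = 74.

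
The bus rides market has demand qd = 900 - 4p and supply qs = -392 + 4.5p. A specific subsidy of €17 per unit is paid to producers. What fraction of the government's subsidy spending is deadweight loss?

Pre-subsidy: 900 - 4p = -392 + 4.5p gives p* = 152, q* = 292.
With the subsidy, sellers receive ps = pb + 17 for each unit, where pb is the price buyers pay.
Supply in terms of pb becomes qs = -392 + 4.5(pb + 17) = -315.5 + 4.5pb. Setting this equal to demand: 900 - 4pb = -315.5 + 4.5pb, so pb = 143.
Sellers receive ps = 143 + 17 = 160; q' = 900 − 4·143 = 328.
ΔCS = ½(292 + 328)(152 − 143) = 2790; ΔPS = ½(292 + 328)(160 − 152) = 2480.
Government spending = 17 × 328 = 5576.
DWL = ½ × 17 × (328 − 292) = 306; fraction = 306 / 5576 = 9/164.

DWL / government spending = 9/164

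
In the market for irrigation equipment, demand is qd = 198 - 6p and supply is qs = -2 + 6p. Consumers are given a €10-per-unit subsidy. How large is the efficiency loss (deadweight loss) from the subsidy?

Pre-subsidy: 198 - 6p = -2 + 6p gives p* = 50/3, q* = 98.
With the rebate, buyers effectively pay pb = ps − 10, where ps is the price sellers receive.
Demand in terms of ps becomes qd = 198 − 6(ps − 10) = 258 - 6ps. Setting this equal to supply: 258 - 6ps = -2 + 6ps, so ps = 65/3.
Buyers pay pb = 65/3 − 10 = 35/3; q' = -2 + 6·(65/3) = 128.
The subsidy expands output by 128 − 98 = 30 past the efficient level; on those units the gap between marginal cost and willingness to pay runs from 0 up to 10.
DWL = ½ × 10 × 30 = 150.

Deadweight loss = €150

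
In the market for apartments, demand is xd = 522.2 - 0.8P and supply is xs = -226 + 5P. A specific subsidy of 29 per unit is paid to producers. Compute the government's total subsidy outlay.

Government cost = 12731

Pre-subsidy: 522.2 - 0.8P = -226 + 5P gives P* = 129, x* = 419.
With the subsidy, sellers receive Ps = Pb + 29 for each unit, where Pb is the price buyers pay.
Supply in terms of Pb becomes xs = -226 + 5(Pb + 29) = -81 + 5Pb. Setting this equal to demand: 522.2 - 0.8Pb = -81 + 5Pb, so Pb = 104.
Sellers receive Ps = 104 + 29 = 133; x' = 522.2 − 0.8·104 = 439.
Government outlay = subsidy × quantity = 29 × 439 = 12731.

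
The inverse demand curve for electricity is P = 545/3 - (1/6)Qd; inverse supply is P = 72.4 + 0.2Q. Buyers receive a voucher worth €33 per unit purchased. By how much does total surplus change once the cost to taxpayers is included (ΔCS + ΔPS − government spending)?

Net change in total surplus = -€1485

Pre-subsidy: 545/3 - (1/6)Q = 72.4 + 0.2Q gives Q* = 298 and P* = 132.
With the rebate, buyers effectively pay Pb = Ps − 33, where Ps is the price sellers receive.
On the curves, Pb = 545/3 - (1/6)Q and Ps = 72.4 + 0.2Q; the wedge Ps − Pb = 33 gives 72.4 + 0.2Q − (545/3 - (1/6)Q) = 33, so Q' = 388.
Then Pb = 545/3 − (1/6)·388 = 117 and Ps = 72.4 + 0.2·388 = 150.
ΔCS = ½(298 + 388)(132 − 117) = 5145; ΔPS = ½(298 + 388)(150 − 132) = 6174.
Government spending = 33 × 388 = 12804.
Net change = 5145 + 6174 − 12804 = -1485. The loss equals the DWL triangle ½·33·90.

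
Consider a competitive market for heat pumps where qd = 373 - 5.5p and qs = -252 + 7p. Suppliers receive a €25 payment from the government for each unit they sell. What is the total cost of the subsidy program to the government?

Government cost = €4375

Pre-subsidy: 373 - 5.5p = -252 + 7p gives p* = 50, q* = 98.
With the subsidy, sellers receive ps = pb + 25 for each unit, where pb is the price buyers pay.
Supply in terms of pb becomes qs = -252 + 7(pb + 25) = -77 + 7pb. Setting this equal to demand: 373 - 5.5pb = -77 + 7pb, so pb = 36.
Sellers receive ps = 36 + 25 = 61; q' = 373 − 5.5·36 = 175.
Government outlay = subsidy × quantity = 25 × 175 = 4375.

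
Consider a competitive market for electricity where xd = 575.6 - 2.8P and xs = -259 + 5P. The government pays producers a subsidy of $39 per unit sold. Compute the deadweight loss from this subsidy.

Deadweight loss = $1365

Pre-subsidy: 575.6 - 2.8P = -259 + 5P gives P* = 107, x* = 276.
With the subsidy, sellers receive Ps = Pb + 39 for each unit, where Pb is the price buyers pay.
Supply in terms of Pb becomes xs = -259 + 5(Pb + 39) = -64 + 5Pb. Setting this equal to demand: 575.6 - 2.8Pb = -64 + 5Pb, so Pb = 82.
Sellers receive Ps = 82 + 39 = 121; x' = 575.6 − 2.8·82 = 346.
The subsidy expands output by 346 − 276 = 70 past the efficient level; on those units the gap between marginal cost and willingness to pay runs from 0 up to 39.
DWL = ½ × 39 × 70 = 1365.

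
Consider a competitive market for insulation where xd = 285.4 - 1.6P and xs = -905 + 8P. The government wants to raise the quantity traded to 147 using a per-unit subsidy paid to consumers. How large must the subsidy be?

At x = 147, invert demand for the buyer price: Pb = (285.4 − 147)/1.6 = 86.5; invert supply for the seller price: Ps = (147 − (-905))/8 = 131.5.
The subsidy must fill the gap: s = Ps − Pb = 131.5 − 86.5 = 45.

Required subsidy s = 45 per unit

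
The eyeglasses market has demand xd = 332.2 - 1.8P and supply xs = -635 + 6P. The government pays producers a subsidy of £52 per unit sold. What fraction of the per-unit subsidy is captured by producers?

Pre-subsidy: 332.2 - 1.8P = -635 + 6P gives P* = 124, x* = 109.
With the subsidy, sellers receive Ps = Pb + 52 for each unit, where Pb is the price buyers pay.
Supply in terms of Pb becomes xs = -635 + 6(Pb + 52) = -323 + 6Pb. Setting this equal to demand: 332.2 - 1.8Pb = -323 + 6Pb, so Pb = 84.
Sellers receive Ps = 84 + 52 = 136; x' = 332.2 − 1.8·84 = 181.
Buyers' price falls by P* − Pb = 124 − 84 = 40; sellers' price rises by Ps − P* = 136 − 124 = 12.
So producers capture 12/52 = 3/13 of each unit of subsidy.

Producer share = 3/13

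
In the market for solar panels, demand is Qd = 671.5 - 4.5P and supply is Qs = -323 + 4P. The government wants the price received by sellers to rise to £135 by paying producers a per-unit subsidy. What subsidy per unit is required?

At a seller price of 135, quantity supplied is -323 + 4·135 = 217.
Buyers absorb 217 only when they pay Pb with 671.5 − 4.5·Pb = 217, i.e. Pb = 101.
s = Ps − Pb = 135 − 101 = 34.

Required subsidy s = £34 per unit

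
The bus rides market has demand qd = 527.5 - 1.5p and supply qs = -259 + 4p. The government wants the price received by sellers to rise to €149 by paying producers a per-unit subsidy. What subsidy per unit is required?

Required subsidy s = €22 per unit

At a seller price of 149, quantity supplied is -259 + 4·149 = 337.
Buyers absorb 337 only when they pay pb with 527.5 − 1.5·pb = 337, i.e. pb = 127.
s = ps − pb = 149 − 127 = 22.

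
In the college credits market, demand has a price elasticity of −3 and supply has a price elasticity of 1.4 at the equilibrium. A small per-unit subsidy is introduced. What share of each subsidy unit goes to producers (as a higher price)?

For a small subsidy around the equilibrium, the benefit split depends on the relative slopes, which at a point are proportional to the elasticities.
Buyer share = εs/(εs + |εd|) = 1.4/(1.4 + 3) = 7/22; seller share = |εd|/(εs + |εd|) = 15/22.
So producers capture 15/22 of the subsidy.

Producer share = 15/22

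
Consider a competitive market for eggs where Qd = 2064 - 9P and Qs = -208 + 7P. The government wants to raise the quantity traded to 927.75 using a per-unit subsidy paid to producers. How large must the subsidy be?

At Q = 927.75, invert demand for the buyer price: Pb = (2064 − 927.75)/9 = 126.25; invert supply for the seller price: Ps = (927.75 − (-208))/7 = 162.25.
The subsidy must fill the gap: s = Ps − Pb = 162.25 − 126.25 = 36.

Required subsidy s = 36 per unit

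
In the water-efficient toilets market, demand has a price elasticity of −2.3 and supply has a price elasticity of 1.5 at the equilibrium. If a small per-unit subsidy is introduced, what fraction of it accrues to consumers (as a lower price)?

Consumer share = 15/38

For a small subsidy around the equilibrium, the benefit split depends on the relative slopes, which at a point are proportional to the elasticities.
Buyer share = εs/(εs + |εd|) = 1.5/(1.5 + 2.3) = 15/38; seller share = |εd|/(εs + |εd|) = 23/38.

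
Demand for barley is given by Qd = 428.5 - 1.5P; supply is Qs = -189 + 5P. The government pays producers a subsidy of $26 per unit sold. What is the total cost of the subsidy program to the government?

Government cost = $8216

Pre-subsidy: 428.5 - 1.5P = -189 + 5P gives P* = 95, Q* = 286.
With the subsidy, sellers receive Ps = Pb + 26 for each unit, where Pb is the price buyers pay.
Supply in terms of Pb becomes Qs = -189 + 5(Pb + 26) = -59 + 5Pb. Setting this equal to demand: 428.5 - 1.5Pb = -59 + 5Pb, so Pb = 75.
Sellers receive Ps = 75 + 26 = 101; Q' = 428.5 − 1.5·75 = 316.
Government outlay = subsidy × quantity = 26 × 316 = 8216.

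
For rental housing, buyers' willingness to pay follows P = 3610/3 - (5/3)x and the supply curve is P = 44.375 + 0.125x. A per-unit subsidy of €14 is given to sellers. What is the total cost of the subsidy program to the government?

Pre-subsidy: 3610/3 - (5/3)x = 44.375 + 0.125x gives x* = 27815/43 and P* = 5385/43.
With the subsidy, sellers receive Ps = Pb + 14 for each unit, where Pb is the price buyers pay.
On the curves, Pb = 3610/3 - (5/3)x and Ps = 44.375 + 0.125x; the wedge Ps − Pb = 14 gives 44.375 + 0.125x − (3610/3 - (5/3)x) = 14, so x' = 28151/43.
Then Pb = 3610/3 − (5/3)·(28151/43) = 4825/43 and Ps = 44.375 + 0.125·(28151/43) = 5427/43.
Government outlay = subsidy × quantity = 14 × 28151/43 = 394114/43.

Government cost = 394114/43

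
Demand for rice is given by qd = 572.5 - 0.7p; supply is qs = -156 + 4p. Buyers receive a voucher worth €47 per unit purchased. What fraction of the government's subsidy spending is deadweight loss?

Pre-subsidy: 572.5 - 0.7p = -156 + 4p gives p* = 155, q* = 464.
With the rebate, buyers effectively pay pb = ps − 47, where ps is the price sellers receive.
Demand in terms of ps becomes qd = 572.5 − 0.7(ps − 47) = 605.4 - 0.7ps. Setting this equal to supply: 605.4 - 0.7ps = -156 + 4ps, so ps = 162.
Buyers pay pb = 162 − 47 = 115; q' = -156 + 4·162 = 492.
ΔCS = ½(464 + 492)(155 − 115) = 19120; ΔPS = ½(464 + 492)(162 − 155) = 3346.
Government spending = 47 × 492 = 23124.
DWL = ½ × 47 × (492 − 464) = 658; fraction = 658 / 23124 = 7/246.

DWL / government spending = 7/246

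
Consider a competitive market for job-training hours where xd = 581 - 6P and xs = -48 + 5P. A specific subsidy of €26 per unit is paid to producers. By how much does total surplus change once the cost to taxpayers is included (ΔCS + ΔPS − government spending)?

Pre-subsidy: 581 - 6P = -48 + 5P gives P* = 629/11, x* = 2617/11.
With the subsidy, sellers receive Ps = Pb + 26 for each unit, where Pb is the price buyers pay.
Supply in terms of Pb becomes xs = -48 + 5(Pb + 26) = 82 + 5Pb. Setting this equal to demand: 581 - 6Pb = 82 + 5Pb, so Pb = 499/11.
Sellers receive Ps = 499/11 + 26 = 785/11; x' = 581 − 6·(499/11) = 3397/11.
ΔCS = ½(2617/11 + 3397/11)(629/11 − 499/11) = 390910/121; ΔPS = ½(2617/11 + 3397/11)(785/11 − 629/11) = 469092/121.
Government spending = 26 × 3397/11 = 88322/11.
Net change = 390910/121 + 469092/121 − 88322/11 = -10140/11. The loss equals the DWL triangle ½·26·780/11.

Net change in total surplus = -10140/11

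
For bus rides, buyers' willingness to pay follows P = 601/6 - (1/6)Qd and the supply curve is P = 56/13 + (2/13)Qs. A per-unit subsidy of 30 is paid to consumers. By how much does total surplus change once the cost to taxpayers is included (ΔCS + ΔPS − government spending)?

Net change in total surplus = -1404

Pre-subsidy: 601/6 - (1/6)Q = 56/13 + (2/13)Q gives Q* = 299.08 and P* = 50.32.
With the rebate, buyers effectively pay Pb = Ps − 30, where Ps is the price sellers receive.
On the curves, Pb = 601/6 - (1/6)Q and Ps = 56/13 + (2/13)Q; the wedge Ps − Pb = 30 gives 56/13 + (2/13)Q − (601/6 - (1/6)Q) = 30, so Q' = 392.68.
Then Pb = 601/6 − (1/6)·392.68 = 34.72 and Ps = 56/13 + (2/13)·392.68 = 64.72.
ΔCS = ½(299.08 + 392.68)(50.32 − 34.72) = 5395.728; ΔPS = ½(299.08 + 392.68)(64.72 − 50.32) = 4980.672.
Government spending = 30 × 392.68 = 11780.4.
Net change = 5395.728 + 4980.672 − 11780.4 = -1404. The loss equals the DWL triangle ½·30·93.6.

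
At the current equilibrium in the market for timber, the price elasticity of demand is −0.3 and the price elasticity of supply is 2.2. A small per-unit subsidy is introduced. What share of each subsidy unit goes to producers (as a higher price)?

Producer share = 0.12

For a small subsidy around the equilibrium, the benefit split depends on the relative slopes, which at a point are proportional to the elasticities.
Buyer share = εs/(εs + |εd|) = 2.2/(2.2 + 0.3) = 0.88; seller share = |εd|/(εs + |εd|) = 0.12.
So producers capture 0.12 of the subsidy.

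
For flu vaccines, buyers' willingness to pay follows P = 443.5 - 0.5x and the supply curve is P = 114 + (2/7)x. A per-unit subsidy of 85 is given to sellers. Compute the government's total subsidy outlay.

Pre-subsidy: 443.5 - 0.5x = 114 + (2/7)x gives x* = 4613/11 and P* = 2572/11.
With the subsidy, sellers receive Ps = Pb + 85 for each unit, where Pb is the price buyers pay.
On the curves, Pb = 443.5 - 0.5x and Ps = 114 + (2/7)x; the wedge Ps − Pb = 85 gives 114 + (2/7)x − (443.5 - 0.5x) = 85, so x' = 5803/11.
Then Pb = 443.5 − 0.5·(5803/11) = 1977/11 and Ps = 114 + (2/7)·(5803/11) = 2912/11.
Government outlay = subsidy × quantity = 85 × 5803/11 = 493255/11.

Government cost = 493255/11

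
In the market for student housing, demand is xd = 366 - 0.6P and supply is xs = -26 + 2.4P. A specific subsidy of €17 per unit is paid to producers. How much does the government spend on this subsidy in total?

Government cost = €5027.92

Pre-subsidy: 366 - 0.6P = -26 + 2.4P gives P* = 392/3, x* = 287.6.
With the subsidy, sellers receive Ps = Pb + 17 for each unit, where Pb is the price buyers pay.
Supply in terms of Pb becomes xs = -26 + 2.4(Pb + 17) = 14.8 + 2.4Pb. Setting this equal to demand: 366 - 0.6Pb = 14.8 + 2.4Pb, so Pb = 1756/15.
Sellers receive Ps = 1756/15 + 17 = 2011/15; x' = 366 − 0.6·(1756/15) = 295.76.
Government outlay = subsidy × quantity = 17 × 295.76 = 5027.92.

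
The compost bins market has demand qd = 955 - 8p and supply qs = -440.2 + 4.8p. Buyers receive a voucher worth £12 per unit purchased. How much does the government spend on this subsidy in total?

Government cost = £1428

Pre-subsidy: 955 - 8p = -440.2 + 4.8p gives p* = 109, q* = 83.
With the rebate, buyers effectively pay pb = ps − 12, where ps is the price sellers receive.
Demand in terms of ps becomes qd = 955 − 8(ps − 12) = 1051 - 8ps. Setting this equal to supply: 1051 - 8ps = -440.2 + 4.8ps, so ps = 116.5.
Buyers pay pb = 116.5 − 12 = 104.5; q' = -440.2 + 4.8·116.5 = 119.
Government outlay = subsidy × quantity = 12 × 119 = 1428.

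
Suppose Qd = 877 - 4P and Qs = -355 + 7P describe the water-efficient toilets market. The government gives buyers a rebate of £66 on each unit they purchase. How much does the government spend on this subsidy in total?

Pre-subsidy: 877 - 4P = -355 + 7P gives P* = 112, Q* = 429.
With the rebate, buyers effectively pay Pb = Ps − 66, where Ps is the price sellers receive.
Demand in terms of Ps becomes Qd = 877 − 4(Ps − 66) = 1141 - 4Ps. Setting this equal to supply: 1141 - 4Ps = -355 + 7Ps, so Ps = 136.
Buyers pay Pb = 136 − 66 = 70; Q' = -355 + 7·136 = 597.
Government outlay = subsidy × quantity = 66 × 597 = 39402.

Government cost = £39402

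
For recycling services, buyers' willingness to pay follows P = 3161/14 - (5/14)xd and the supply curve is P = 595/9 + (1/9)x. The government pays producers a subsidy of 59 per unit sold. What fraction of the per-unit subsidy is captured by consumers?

Consumer share = 45/59

Pre-subsidy: 3161/14 - (5/14)x = 595/9 + (1/9)x gives x* = 341 and P* = 104.
With the subsidy, sellers receive Ps = Pb + 59 for each unit, where Pb is the price buyers pay.
On the curves, Pb = 3161/14 - (5/14)x and Ps = 595/9 + (1/9)x; the wedge Ps − Pb = 59 gives 595/9 + (1/9)x − (3161/14 - (5/14)x) = 59, so x' = 467.
Then Pb = 3161/14 − (5/14)·467 = 59 and Ps = 595/9 + (1/9)·467 = 118.
Buyers' price falls by P* − Pb = 104 − 59 = 45; sellers' price rises by Ps − P* = 118 − 104 = 14.
So consumers capture 45/59 = 45/59 of each unit of subsidy.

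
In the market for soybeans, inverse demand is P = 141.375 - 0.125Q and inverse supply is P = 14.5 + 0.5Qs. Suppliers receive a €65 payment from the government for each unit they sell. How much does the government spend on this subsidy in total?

Pre-subsidy: 141.375 - 0.125Q = 14.5 + 0.5Q gives Q* = 203 and P* = 116.
With the subsidy, sellers receive Ps = Pb + 65 for each unit, where Pb is the price buyers pay.
On the curves, Pb = 141.375 - 0.125Q and Ps = 14.5 + 0.5Q; the wedge Ps − Pb = 65 gives 14.5 + 0.5Q − (141.375 - 0.125Q) = 65, so Q' = 307.
Then Pb = 141.375 − 0.125·307 = 103 and Ps = 14.5 + 0.5·307 = 168.
Government outlay = subsidy × quantity = 65 × 307 = 19955.

Government cost = €19955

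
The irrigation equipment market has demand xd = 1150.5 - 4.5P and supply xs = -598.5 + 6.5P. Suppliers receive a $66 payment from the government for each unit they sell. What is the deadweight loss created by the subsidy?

Pre-subsidy: 1150.5 - 4.5P = -598.5 + 6.5P gives P* = 159, x* = 435.
With the subsidy, sellers receive Ps = Pb + 66 for each unit, where Pb is the price buyers pay.
Supply in terms of Pb becomes xs = -598.5 + 6.5(Pb + 66) = -169.5 + 6.5Pb. Setting this equal to demand: 1150.5 - 4.5Pb = -169.5 + 6.5Pb, so Pb = 120.
Sellers receive Ps = 120 + 66 = 186; x' = 1150.5 − 4.5·120 = 610.5.
The subsidy expands output by 610.5 − 435 = 175.5 past the efficient level; on those units the gap between marginal cost and willingness to pay runs from 0 up to 66.
DWL = ½ × 66 × 175.5 = 5791.5.

Deadweight loss = $5791.5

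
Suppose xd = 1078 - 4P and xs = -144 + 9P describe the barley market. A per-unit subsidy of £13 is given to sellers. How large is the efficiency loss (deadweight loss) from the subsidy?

Deadweight loss = £234

Pre-subsidy: 1078 - 4P = -144 + 9P gives P* = 94, x* = 702.
With the subsidy, sellers receive Ps = Pb + 13 for each unit, where Pb is the price buyers pay.
Supply in terms of Pb becomes xs = -144 + 9(Pb + 13) = -27 + 9Pb. Setting this equal to demand: 1078 - 4Pb = -27 + 9Pb, so Pb = 85.
Sellers receive Ps = 85 + 13 = 98; x' = 1078 − 4·85 = 738.
The subsidy expands output by 738 − 702 = 36 past the efficient level; on those units the gap between marginal cost and willingness to pay runs from 0 up to 13.
DWL = ½ × 13 × 36 = 234.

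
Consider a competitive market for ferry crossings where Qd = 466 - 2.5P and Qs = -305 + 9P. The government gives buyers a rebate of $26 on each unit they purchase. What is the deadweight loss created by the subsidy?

Deadweight loss = 15210/23

Pre-subsidy: 466 - 2.5P = -305 + 9P gives P* = 1542/23, Q* = 6863/23.
With the rebate, buyers effectively pay Pb = Ps − 26, where Ps is the price sellers receive.
Demand in terms of Ps becomes Qd = 466 − 2.5(Ps − 26) = 531 - 2.5Ps. Setting this equal to supply: 531 - 2.5Ps = -305 + 9Ps, so Ps = 1672/23.
Buyers pay Pb = 1672/23 − 26 = 1074/23; Q' = -305 + 9·(1672/23) = 8033/23.
The subsidy expands output by 8033/23 − 6863/23 = 1170/23 past the efficient level; on those units the gap between marginal cost and willingness to pay runs from 0 up to 26.
DWL = ½ × 26 × 1170/23 = 15210/23.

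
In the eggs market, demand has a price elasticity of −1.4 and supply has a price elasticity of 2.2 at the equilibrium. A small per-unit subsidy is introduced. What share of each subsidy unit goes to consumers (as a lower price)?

Consumer share = 11/18

For a small subsidy around the equilibrium, the benefit split depends on the relative slopes, which at a point are proportional to the elasticities.
Buyer share = εs/(εs + |εd|) = 2.2/(2.2 + 1.4) = 11/18; seller share = |εd|/(εs + |εd|) = 7/18.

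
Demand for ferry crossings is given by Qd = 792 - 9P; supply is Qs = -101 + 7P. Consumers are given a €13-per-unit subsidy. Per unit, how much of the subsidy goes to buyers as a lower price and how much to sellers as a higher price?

Buyers gain €5.6875 per unit; sellers gain €7.3125 per unit

Pre-subsidy: 792 - 9P = -101 + 7P gives P* = 55.8125, Q* = 289.6875.
With the rebate, buyers effectively pay Pb = Ps − 13, where Ps is the price sellers receive.
Demand in terms of Ps becomes Qd = 792 − 9(Ps − 13) = 909 - 9Ps. Setting this equal to supply: 909 - 9Ps = -101 + 7Ps, so Ps = 63.125.
Buyers pay Pb = 63.125 − 13 = 50.125; Q' = -101 + 7·63.125 = 340.875.
Buyers' price falls by P* − Pb = 55.8125 − 50.125 = 5.6875; sellers' price rises by Ps − P* = 63.125 − 55.8125 = 7.3125.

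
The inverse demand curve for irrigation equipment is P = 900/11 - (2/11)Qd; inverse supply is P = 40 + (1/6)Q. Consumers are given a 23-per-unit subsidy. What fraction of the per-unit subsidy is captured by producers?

Producer share = 11/23

Pre-subsidy: 900/11 - (2/11)Q = 40 + (1/6)Q gives Q* = 120 and P* = 60.
With the rebate, buyers effectively pay Pb = Ps − 23, where Ps is the price sellers receive.
On the curves, Pb = 900/11 - (2/11)Q and Ps = 40 + (1/6)Q; the wedge Ps − Pb = 23 gives 40 + (1/6)Q − (900/11 - (2/11)Q) = 23, so Q' = 186.
Then Pb = 900/11 − (2/11)·186 = 48 and Ps = 40 + (1/6)·186 = 71.
Buyers' price falls by P* − Pb = 60 − 48 = 12; sellers' price rises by Ps − P* = 71 − 60 = 11.
So producers capture 11/23 = 11/23 of each unit of subsidy.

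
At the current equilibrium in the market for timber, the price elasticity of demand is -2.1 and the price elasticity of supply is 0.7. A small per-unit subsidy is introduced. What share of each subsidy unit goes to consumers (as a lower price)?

For a small subsidy around the equilibrium, the benefit split depends on the relative slopes, which at a point are proportional to the elasticities.
Buyer share = εs/(εs + |εd|) = 0.7/(0.7 + 2.1) = 0.25; seller share = |εd|/(εs + |εd|) = 0.75.

Consumer share = 0.25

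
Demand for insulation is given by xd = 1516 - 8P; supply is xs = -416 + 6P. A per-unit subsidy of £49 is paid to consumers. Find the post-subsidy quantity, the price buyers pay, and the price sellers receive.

x' = 580; buyers pay £117; sellers receive £166

Pre-subsidy: 1516 - 8P = -416 + 6P gives P* = 138, x* = 412.
With the rebate, buyers effectively pay Pb = Ps − 49, where Ps is the price sellers receive.
Demand in terms of Ps becomes xd = 1516 − 8(Ps − 49) = 1908 - 8Ps. Setting this equal to supply: 1908 - 8Ps = -416 + 6Ps, so Ps = 166.
Buyers pay Pb = 166 − 49 = 117; x' = -416 + 6·166 = 580.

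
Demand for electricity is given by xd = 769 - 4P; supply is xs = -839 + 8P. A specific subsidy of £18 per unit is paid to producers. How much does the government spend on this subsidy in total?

Government cost = £5058

Pre-subsidy: 769 - 4P = -839 + 8P gives P* = 134, x* = 233.
With the subsidy, sellers receive Ps = Pb + 18 for each unit, where Pb is the price buyers pay.
Supply in terms of Pb becomes xs = -839 + 8(Pb + 18) = -695 + 8Pb. Setting this equal to demand: 769 - 4Pb = -695 + 8Pb, so Pb = 122.
Sellers receive Ps = 122 + 18 = 140; x' = 769 − 4·122 = 281.
Government outlay = subsidy × quantity = 18 × 281 = 5058.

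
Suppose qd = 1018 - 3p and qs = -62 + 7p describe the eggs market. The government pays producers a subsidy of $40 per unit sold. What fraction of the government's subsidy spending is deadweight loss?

DWL / government spending = 21/389

Pre-subsidy: 1018 - 3p = -62 + 7p gives p* = 108, q* = 694.
With the subsidy, sellers receive ps = pb + 40 for each unit, where pb is the price buyers pay.
Supply in terms of pb becomes qs = -62 + 7(pb + 40) = 218 + 7pb. Setting this equal to demand: 1018 - 3pb = 218 + 7pb, so pb = 80.
Sellers receive ps = 80 + 40 = 120; q' = 1018 − 3·80 = 778.
ΔCS = ½(694 + 778)(108 − 80) = 20608; ΔPS = ½(694 + 778)(120 − 108) = 8832.
Government spending = 40 × 778 = 31120.
DWL = ½ × 40 × (778 − 694) = 1680; fraction = 1680 / 31120 = 21/389.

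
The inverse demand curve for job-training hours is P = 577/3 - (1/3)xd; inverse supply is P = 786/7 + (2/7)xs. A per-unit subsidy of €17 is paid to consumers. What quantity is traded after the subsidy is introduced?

x' = 2038/13

Pre-subsidy: 577/3 - (1/3)x = 786/7 + (2/7)x gives x* = 1681/13 and P* = 1940/13.
With the rebate, buyers effectively pay Pb = Ps − 17, where Ps is the price sellers receive.
On the curves, Pb = 577/3 - (1/3)x and Ps = 786/7 + (2/7)x; the wedge Ps − Pb = 17 gives 786/7 + (2/7)x − (577/3 - (1/3)x) = 17, so x' = 2038/13.
Then Pb = 577/3 − (1/3)·(2038/13) = 1821/13 and Ps = 786/7 + (2/7)·(2038/13) = 2042/13.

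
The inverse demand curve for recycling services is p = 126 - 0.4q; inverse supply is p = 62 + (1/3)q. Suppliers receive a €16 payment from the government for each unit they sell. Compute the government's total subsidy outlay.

Government cost = 19200/11

Pre-subsidy: 126 - 0.4q = 62 + (1/3)q gives q* = 960/11 and p* = 1002/11.
With the subsidy, sellers receive ps = pb + 16 for each unit, where pb is the price buyers pay.
On the curves, pb = 126 - 0.4q and ps = 62 + (1/3)q; the wedge ps − pb = 16 gives 62 + (1/3)q − (126 - 0.4q) = 16, so q' = 1200/11.
Then pb = 126 − 0.4·(1200/11) = 906/11 and ps = 62 + (1/3)·(1200/11) = 1082/11.
Government outlay = subsidy × quantity = 16 × 1200/11 = 19200/11.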